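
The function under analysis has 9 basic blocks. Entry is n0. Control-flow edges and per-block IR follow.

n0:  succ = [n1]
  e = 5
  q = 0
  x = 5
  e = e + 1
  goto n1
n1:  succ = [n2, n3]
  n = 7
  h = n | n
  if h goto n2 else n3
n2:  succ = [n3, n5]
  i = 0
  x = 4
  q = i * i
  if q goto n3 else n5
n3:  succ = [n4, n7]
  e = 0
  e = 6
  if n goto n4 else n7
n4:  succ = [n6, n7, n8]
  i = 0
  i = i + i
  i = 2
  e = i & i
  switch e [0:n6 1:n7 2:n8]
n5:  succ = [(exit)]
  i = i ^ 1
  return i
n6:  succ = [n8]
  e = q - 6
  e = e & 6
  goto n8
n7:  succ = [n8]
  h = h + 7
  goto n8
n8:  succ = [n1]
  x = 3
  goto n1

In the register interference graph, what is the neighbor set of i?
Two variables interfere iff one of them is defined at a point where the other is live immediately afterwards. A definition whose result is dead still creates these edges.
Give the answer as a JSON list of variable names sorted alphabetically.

Answer: ["h", "n", "q", "x"]

Analysis:
Per-block:
  n0 def {e,q,x} use ∅
  n1 def {h,n} use ∅
  n2 def {i,q,x} use ∅
  n3 def {e} use {n}
  n4 def {e,i} use ∅
  n5 def {i} use {i}
  n6 def {e} use {q}
  n7 def {h} use {h}
  n8 def {x} use ∅

Backward fixpoint:
  live n0: ∅→{q}
  live n1: {q}→{h,n,q}
  live n2: {h,n}→{h,i,n,q}
  live n3: {h,n,q}→{h,q}
  live n4: {h,q}→{h,q}
  live n5: {i}→∅
  live n6: {q}→{q}
  live n7: {h,q}→{q}
  live n8: {q}→{q}

Interference:
  e — {h,n,q,x}
  h — {e,i,n,q,x}
  i — {h,n,q,x}
  n — {e,h,i,q,x}
  q — {e,h,i,n,x}
  x — {e,h,i,n,q}

N(i) = ["h", "n", "q", "x"]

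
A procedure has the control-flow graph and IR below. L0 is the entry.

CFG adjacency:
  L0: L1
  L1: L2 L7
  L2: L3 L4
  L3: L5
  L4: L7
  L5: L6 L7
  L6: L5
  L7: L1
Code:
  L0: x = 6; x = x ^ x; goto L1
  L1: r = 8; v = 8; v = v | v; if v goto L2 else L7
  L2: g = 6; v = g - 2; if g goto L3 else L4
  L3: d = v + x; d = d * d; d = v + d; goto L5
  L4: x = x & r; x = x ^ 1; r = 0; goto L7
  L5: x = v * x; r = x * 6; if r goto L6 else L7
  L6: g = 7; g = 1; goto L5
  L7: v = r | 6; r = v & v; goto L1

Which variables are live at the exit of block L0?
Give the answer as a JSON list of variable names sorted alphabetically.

Answer: ["x"]

Derivation:
Block summaries:
  L0 def {x} use ∅
  L1 def {r,v} use ∅
  L2 def {g,v} use ∅
  L3 def {d} use {v,x}
  L4 def {r,x} use {r,x}
  L5 def {r,x} use {v,x}
  L6 def {g} use ∅
  L7 def {r,v} use {r}

Live sets:
  live L0: ∅→{x}
  live L1: {x}→{r,x}
  live L2: {r,x}→{r,v,x}
  live L3: {v,x}→{v,x}
  live L4: {r,x}→{r,x}
  live L5: {v,x}→{r,v,x}
  live L6: {v,x}→{v,x}
  live L7: {r,x}→{x}

live-out(L0) = ["x"]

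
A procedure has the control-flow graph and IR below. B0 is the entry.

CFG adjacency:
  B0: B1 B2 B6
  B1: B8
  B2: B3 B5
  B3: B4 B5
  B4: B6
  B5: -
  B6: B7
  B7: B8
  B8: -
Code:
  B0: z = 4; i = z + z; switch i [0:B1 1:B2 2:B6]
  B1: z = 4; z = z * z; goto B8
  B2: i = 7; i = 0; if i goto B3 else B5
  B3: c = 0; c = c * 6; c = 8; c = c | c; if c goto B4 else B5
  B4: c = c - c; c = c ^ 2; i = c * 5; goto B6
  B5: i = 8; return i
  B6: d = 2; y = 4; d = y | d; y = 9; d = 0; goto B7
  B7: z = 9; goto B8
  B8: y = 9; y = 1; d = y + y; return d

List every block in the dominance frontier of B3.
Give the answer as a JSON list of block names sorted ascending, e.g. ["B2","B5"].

Answer: ["B5", "B6"]

Derivation:
idom tree: B1←B0 B2←B0 B3←B2 B4←B3 B5←B2 B6←B0 B7←B6 B8←B0
Join-block Dom:
  B5: preds {B2,B3}: {B0,B2} ∩ {B0,B2,B3} = {B0,B2}; idom=B2
  B6: preds {B0,B4}: {B0} ∩ {B0,B2,B3,B4} = {B0}; idom=B0
  B8: preds {B1,B7}: {B0,B1} ∩ {B0,B6,B7} = {B0}; idom=B0

DF derivation:
  join B5 pred B2: · stop@B2
  join B5 pred B3: B3 stop@B2
  join B6 pred B0: · stop@B0
  join B6 pred B4: B4→B3→B2 stop@B0
  join B8 pred B1: B1 stop@B0
  join B8 pred B7: B7→B6 stop@B0
  B0: DF=∅
  B1: DF={B8}
  B2: DF={B6}
  B3: DF={B5,B6}
  B4: DF={B6}
  B5: DF=∅
  B6: DF={B8}
  B7: DF={B8}
  B8: DF=∅

DF(B3) = ["B5", "B6"]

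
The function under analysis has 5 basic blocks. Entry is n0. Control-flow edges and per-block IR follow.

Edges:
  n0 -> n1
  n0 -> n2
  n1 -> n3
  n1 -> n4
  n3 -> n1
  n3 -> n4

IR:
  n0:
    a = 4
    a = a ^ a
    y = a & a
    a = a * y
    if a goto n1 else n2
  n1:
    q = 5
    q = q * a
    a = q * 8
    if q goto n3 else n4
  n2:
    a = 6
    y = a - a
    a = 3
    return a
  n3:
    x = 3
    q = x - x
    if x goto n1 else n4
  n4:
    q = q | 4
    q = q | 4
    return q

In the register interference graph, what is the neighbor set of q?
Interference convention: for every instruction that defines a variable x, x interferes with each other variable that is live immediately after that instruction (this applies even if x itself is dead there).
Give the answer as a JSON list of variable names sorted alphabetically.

Answer: ["a", "x"]

Derivation:
Per-block:
  n0: {a,y} / ∅
  n1: {a,q} / {a}
  n2: {a,y} / ∅
  n3: {q,x} / ∅
  n4: {q} / {q}

Live sets:
  live n0: ∅→{a}
  live n1: {a}→{a,q}
  live n2: ∅→∅
  live n3: {a}→{a,q}
  live n4: {q}→∅

Conflict graph:
  a — {q,x,y}
  q — {a,x}
  x — {a,q}
  y — {a}

N(q) = ["a", "x"]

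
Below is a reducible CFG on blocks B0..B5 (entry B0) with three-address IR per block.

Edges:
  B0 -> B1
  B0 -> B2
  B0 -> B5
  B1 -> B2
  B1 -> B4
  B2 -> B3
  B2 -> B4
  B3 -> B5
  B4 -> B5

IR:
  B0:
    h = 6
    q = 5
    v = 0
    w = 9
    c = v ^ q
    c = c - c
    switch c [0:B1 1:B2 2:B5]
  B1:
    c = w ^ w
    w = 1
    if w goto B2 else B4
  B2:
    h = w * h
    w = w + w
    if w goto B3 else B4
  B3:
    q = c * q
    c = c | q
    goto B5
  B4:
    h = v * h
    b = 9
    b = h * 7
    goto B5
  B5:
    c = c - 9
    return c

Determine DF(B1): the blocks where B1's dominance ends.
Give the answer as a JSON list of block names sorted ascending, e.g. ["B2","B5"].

Answer: ["B2", "B4"]

Working:
idom tree: B1←B0 B2←B0 B3←B2 B4←B0 B5←B0
Join-block Dom:
  B2: preds {B0,B1}: {B0} ∩ {B0,B1} = {B0}; idom=B0
  B4: preds {B1,B2}: {B0,B1} ∩ {B0,B2} = {B0}; idom=B0
  B5: preds {B0,B3,B4}: {B0} ∩ {B0,B2,B3} ∩ {B0,B4} = {B0}; idom=B0

DF derivation:
  B2←B0: walk · to B0
  B2←B1: walk B1 to B0
  B4←B1: walk B1 to B0
  B4←B2: walk B2 to B0
  B5←B0: walk · to B0
  B5←B3: walk B3→B2 to B0
  B5←B4: walk B4 to B0
  DF(B0)=∅
  DF(B1)={B2,B4}
  DF(B2)={B4,B5}
  DF(B3)={B5}
  DF(B4)={B5}
  DF(B5)=∅

DF(B1) = ["B2", "B4"]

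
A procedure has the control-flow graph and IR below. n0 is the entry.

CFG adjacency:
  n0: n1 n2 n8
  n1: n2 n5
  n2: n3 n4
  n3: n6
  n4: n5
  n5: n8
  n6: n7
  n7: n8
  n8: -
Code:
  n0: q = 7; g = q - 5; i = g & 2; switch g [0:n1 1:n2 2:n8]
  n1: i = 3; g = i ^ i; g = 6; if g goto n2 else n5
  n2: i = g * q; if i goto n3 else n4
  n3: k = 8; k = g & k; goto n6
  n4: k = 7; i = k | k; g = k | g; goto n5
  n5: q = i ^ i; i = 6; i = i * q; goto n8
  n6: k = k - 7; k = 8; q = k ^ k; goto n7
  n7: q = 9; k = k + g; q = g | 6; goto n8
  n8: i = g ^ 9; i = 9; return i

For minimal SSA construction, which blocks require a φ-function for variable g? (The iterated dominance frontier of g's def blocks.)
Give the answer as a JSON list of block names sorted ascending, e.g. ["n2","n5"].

Answer: ["n2", "n5", "n8"]

Derivation:
idom tree: n1←n0 n2←n0 n3←n2 n4←n2 n5←n0 n6←n3 n7←n6 n8←n0
Dom∩ at merges:
  n2: preds {n0,n1}: {n0} ∩ {n0,n1} = {n0}; idom=n0
  n5: preds {n1,n4}: {n0,n1} ∩ {n0,n2,n4} = {n0}; idom=n0
  n8: preds {n0,n5,n7}: {n0} ∩ {n0,n5} ∩ {n0,n2,n3,n6,n7} = {n0}; idom=n0

Frontier:
  join n2 pred n0: · stop@n0
  join n2 pred n1: n1 stop@n0
  join n5 pred n1: n1 stop@n0
  join n5 pred n4: n4→n2 stop@n0
  join n8 pred n0: · stop@n0
  join n8 pred n5: n5 stop@n0
  join n8 pred n7: n7→n6→n3→n2 stop@n0
  n0: DF=∅
  n1: DF={n2,n5}
  n2: DF={n5,n8}
  n3: DF={n8}
  n4: DF={n5}
  n5: DF={n8}
  n6: DF={n8}
  n7: DF={n8}
  n8: DF=∅

φ for g: defs {n0,n1,n4}
  DF⁺ = {n2,n5,n8}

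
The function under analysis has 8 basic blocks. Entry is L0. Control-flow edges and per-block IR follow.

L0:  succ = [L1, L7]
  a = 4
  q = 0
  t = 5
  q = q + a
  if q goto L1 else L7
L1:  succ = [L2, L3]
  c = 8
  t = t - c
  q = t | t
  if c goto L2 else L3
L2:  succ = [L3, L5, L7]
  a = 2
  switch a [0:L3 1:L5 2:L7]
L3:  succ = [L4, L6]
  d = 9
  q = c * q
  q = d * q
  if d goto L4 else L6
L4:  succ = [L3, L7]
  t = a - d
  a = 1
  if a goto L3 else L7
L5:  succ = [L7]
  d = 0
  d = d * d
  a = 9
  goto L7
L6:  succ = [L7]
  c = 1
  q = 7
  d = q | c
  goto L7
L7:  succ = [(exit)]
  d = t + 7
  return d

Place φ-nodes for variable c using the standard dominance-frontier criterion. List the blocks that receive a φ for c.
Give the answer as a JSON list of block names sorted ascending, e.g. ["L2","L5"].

idom tree: L1←L0 L2←L1 L3←L1 L4←L3 L5←L2 L6←L3 L7←L0
Join-block Dom:
  L3: preds {L1,L2,L4}: {L0,L1} ∩ {L0,L1,L2} ∩ {L0,L1,L3,L4} = {L0,L1}; idom=L1
  L7: preds {L0,L2,L4,L5,L6}: {L0} ∩ {L0,L1,L2} ∩ {L0,L1,L3,L4} ∩ {L0,L1,L2,L5} ∩ {L0,L1,L3,L6} = {L0}; idom=L0

DF walk-up:
  join L3 pred L1: · stop@L1
  join L3 pred L2: L2 stop@L1
  join L3 pred L4: L4→L3 stop@L1
  join L7 pred L0: · stop@L0
  join L7 pred L2: L2→L1 stop@L0
  join L7 pred L4: L4→L3→L1 stop@L0
  join L7 pred L5: L5→L2→L1 stop@L0
  join L7 pred L6: L6→L3→L1 stop@L0
  L0 → ∅
  L1 → {L7}
  L2 → {L3,L7}
  L3 → {L3,L7}
  L4 → {L3,L7}
  L5 → {L7}
  L6 → {L7}
  L7 → ∅

φ for c: defs {L1,L6}
  DF⁺ = {L7}

Answer: ["L7"]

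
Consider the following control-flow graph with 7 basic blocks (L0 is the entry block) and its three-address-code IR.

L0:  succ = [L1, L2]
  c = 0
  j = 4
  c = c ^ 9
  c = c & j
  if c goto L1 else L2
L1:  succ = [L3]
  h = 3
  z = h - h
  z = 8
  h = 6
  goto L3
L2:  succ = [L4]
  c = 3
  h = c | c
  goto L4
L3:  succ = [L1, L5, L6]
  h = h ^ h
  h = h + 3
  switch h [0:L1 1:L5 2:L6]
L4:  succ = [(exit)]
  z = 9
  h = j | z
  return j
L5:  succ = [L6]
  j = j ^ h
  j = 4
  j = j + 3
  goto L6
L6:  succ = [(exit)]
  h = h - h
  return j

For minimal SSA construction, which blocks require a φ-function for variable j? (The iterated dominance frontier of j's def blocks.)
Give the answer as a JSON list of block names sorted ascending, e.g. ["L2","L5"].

Answer: ["L6"]

Analysis:
idom tree: L1←L0 L2←L0 L3←L1 L4←L2 L5←L3 L6←L3
Dom∩ at merges:
  L1: preds {L0,L3}: {L0} ∩ {L0,L1,L3} = {L0}; idom=L0
  L6: preds {L3,L5}: {L0,L1,L3} ∩ {L0,L1,L3,L5} = {L0,L1,L3}; idom=L3

Frontier:
  L1←L0: walk · to L0
  L1←L3: walk L3→L1 to L0
  L6←L3: walk · to L3
  L6←L5: walk L5 to L3
  L0 → ∅
  L1 → {L1}
  L2 → ∅
  L3 → {L1}
  L4 → ∅
  L5 → {L6}
  L6 → ∅

φ for j: defs {L0,L5}
  DF⁺ = {L6}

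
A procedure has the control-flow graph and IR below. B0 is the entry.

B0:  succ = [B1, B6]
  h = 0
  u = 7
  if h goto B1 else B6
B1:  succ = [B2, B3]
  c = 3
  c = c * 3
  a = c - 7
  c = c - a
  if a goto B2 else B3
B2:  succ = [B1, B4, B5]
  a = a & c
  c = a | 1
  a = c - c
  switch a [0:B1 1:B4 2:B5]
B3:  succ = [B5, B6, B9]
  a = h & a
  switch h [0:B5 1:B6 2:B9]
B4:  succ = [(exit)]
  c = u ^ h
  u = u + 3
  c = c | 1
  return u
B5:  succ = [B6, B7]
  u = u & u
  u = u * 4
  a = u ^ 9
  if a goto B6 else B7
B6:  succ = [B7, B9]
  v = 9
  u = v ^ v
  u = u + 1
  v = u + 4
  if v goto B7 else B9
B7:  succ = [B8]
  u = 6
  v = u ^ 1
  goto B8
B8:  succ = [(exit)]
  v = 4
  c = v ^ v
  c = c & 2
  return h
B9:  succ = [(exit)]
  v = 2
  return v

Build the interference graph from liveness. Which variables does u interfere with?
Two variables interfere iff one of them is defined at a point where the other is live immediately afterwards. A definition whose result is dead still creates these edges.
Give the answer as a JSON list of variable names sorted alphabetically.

Answer: ["a", "c", "h"]

Derivation:
Block summaries:
  B0: {h,u} / ∅
  B1: {a,c} / ∅
  B2: {a,c} / {a,c}
  B3: {a} / {a,h}
  B4: {c,u} / {h,u}
  B5: {a,u} / {u}
  B6: {u,v} / ∅
  B7: {u,v} / ∅
  B8: {c,v} / {h}
  B9: {v} / ∅

Live sets:
  B0: in=∅ out={h,u}
  B1: in={h,u} out={a,c,h,u}
  B2: in={a,c,h,u} out={h,u}
  B3: in={a,h,u} out={h,u}
  B4: in={h,u} out=∅
  B5: in={h,u} out={h}
  B6: in={h} out={h}
  B7: in={h} out={h}
  B8: in={h} out=∅
  B9: in=∅ out=∅

Conflict graph:
  a: {c,h,u}
  c: {a,h,u}
  h: {a,c,u,v}
  u: {a,c,h}
  v: {h}

N(u) = ["a", "c", "h"]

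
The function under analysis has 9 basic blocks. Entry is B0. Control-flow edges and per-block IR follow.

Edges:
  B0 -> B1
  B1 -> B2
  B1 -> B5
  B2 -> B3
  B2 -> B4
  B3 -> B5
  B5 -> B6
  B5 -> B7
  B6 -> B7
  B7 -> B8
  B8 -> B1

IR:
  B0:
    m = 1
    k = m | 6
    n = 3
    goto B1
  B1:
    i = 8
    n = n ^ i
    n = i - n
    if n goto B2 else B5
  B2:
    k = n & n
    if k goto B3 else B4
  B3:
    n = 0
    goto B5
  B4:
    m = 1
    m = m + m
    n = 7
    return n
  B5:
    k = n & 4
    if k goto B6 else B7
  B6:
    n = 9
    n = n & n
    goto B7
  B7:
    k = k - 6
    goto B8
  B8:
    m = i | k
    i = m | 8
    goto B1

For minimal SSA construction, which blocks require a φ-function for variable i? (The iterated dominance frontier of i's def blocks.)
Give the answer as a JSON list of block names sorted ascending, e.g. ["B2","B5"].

idom tree: B1←B0 B2←B1 B3←B2 B4←B2 B5←B1 B6←B5 B7←B5 B8←B7
Join-block Dom:
  B1: preds {B0,B8}: {B0} ∩ {B0,B1,B5,B7,B8} = {B0}; idom=B0
  B5: preds {B1,B3}: {B0,B1} ∩ {B0,B1,B2,B3} = {B0,B1}; idom=B1
  B7: preds {B5,B6}: {B0,B1,B5} ∩ {B0,B1,B5,B6} = {B0,B1,B5}; idom=B5

DF derivation:
  join B1 pred B0: · stop@B0
  join B1 pred B8: B8→B7→B5→B1 stop@B0
  join B5 pred B1: · stop@B1
  join B5 pred B3: B3→B2 stop@B1
  join B7 pred B5: · stop@B5
  join B7 pred B6: B6 stop@B5
  DF(B0)=∅
  DF(B1)={B1}
  DF(B2)={B5}
  DF(B3)={B5}
  DF(B4)=∅
  DF(B5)={B1}
  DF(B6)={B7}
  DF(B7)={B1}
  DF(B8)={B1}

φ for i: defs {B1,B8}
  DF⁺ = {B1}

Answer: ["B1"]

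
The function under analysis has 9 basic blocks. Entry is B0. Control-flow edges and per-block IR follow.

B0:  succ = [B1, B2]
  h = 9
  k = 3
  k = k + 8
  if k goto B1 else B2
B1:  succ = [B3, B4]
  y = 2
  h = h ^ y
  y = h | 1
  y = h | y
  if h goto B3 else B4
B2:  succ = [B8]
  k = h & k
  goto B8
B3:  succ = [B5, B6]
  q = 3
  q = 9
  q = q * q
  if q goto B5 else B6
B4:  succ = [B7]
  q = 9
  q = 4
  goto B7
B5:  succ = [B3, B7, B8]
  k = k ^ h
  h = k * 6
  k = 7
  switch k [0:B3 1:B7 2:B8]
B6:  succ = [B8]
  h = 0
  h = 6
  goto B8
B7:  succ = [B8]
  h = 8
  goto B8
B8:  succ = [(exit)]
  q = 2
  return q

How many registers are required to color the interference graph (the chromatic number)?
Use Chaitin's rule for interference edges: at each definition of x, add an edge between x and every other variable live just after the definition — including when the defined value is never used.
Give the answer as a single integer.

def/use:
  B0: def={h,k} ue=∅
  B1: def={h,y} ue={h}
  B2: def={k} ue={h,k}
  B3: def={q} ue=∅
  B4: def={q} ue=∅
  B5: def={h,k} ue={h,k}
  B6: def={h} ue=∅
  B7: def={h} ue=∅
  B8: def={q} ue=∅

Live sets:
  live B0: ∅→{h,k}
  live B1: {h,k}→{h,k}
  live B2: {h,k}→∅
  live B3: {h,k}→{h,k}
  live B4: ∅→∅
  live B5: {h,k}→{h,k}
  live B6: ∅→∅
  live B7: ∅→∅
  live B8: ∅→∅

Conflict graph:
  h — {k,q,y}
  k — {h,q,y}
  q — {h,k}
  y — {h,k}

Registers:
  clique {h,k,q} ⇒ need ≥ 3
  assign h→r0 k→r1 q→r2 y→r2 — no edge inside a register ⇒ χ ≤ 3
  χ = 3

Answer: 3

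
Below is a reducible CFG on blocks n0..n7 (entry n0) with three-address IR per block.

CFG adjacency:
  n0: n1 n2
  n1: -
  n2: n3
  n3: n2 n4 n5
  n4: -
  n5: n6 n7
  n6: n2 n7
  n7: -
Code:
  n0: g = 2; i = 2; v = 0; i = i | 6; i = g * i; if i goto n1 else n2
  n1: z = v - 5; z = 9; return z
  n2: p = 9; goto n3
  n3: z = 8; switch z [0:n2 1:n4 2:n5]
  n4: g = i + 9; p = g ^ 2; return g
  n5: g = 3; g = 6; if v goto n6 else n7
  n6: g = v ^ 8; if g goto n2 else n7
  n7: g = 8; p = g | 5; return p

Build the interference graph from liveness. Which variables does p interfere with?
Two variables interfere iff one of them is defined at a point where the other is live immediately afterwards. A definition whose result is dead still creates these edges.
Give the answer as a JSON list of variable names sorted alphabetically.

Per-block:
  n0: def={g,i,v} ue=∅
  n1: def={z} ue={v}
  n2: def={p} ue=∅
  n3: def={z} ue=∅
  n4: def={g,p} ue={i}
  n5: def={g} ue={v}
  n6: def={g} ue={v}
  n7: def={g,p} ue=∅

Liveness:
  n0: in=∅ out={i,v}
  n1: in={v} out=∅
  n2: in={i,v} out={i,v}
  n3: in={i,v} out={i,v}
  n4: in={i} out=∅
  n5: in={i,v} out={i,v}
  n6: in={i,v} out={i,v}
  n7: in=∅ out=∅

Conflict graph:
  g — {i,p,v}
  i — {g,p,v,z}
  p — {g,i,v}
  v — {g,i,p,z}
  z — {i,v}

N(p) = ["g", "i", "v"]

Answer: ["g", "i", "v"]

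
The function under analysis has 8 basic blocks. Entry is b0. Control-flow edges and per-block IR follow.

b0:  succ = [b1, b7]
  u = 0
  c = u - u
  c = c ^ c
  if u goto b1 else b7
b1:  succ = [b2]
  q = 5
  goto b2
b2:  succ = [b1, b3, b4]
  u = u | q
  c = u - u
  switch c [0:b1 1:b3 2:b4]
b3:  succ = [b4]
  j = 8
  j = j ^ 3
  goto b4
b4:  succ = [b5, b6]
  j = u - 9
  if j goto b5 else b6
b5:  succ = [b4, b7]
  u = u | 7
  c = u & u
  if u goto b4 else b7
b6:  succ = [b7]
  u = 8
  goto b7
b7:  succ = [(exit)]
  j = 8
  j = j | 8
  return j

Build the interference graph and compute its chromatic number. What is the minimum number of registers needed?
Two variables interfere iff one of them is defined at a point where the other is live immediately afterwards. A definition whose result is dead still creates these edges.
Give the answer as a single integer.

Answer: 2

Working:
Block summaries:
  b0: def={c,u} ue=∅
  b1: def={q} ue=∅
  b2: def={c,u} ue={q,u}
  b3: def={j} ue=∅
  b4: def={j} ue={u}
  b5: def={c,u} ue={u}
  b6: def={u} ue=∅
  b7: def={j} ue=∅

Backward fixpoint:
  b0 li=∅ lo={u}
  b1 li={u} lo={q,u}
  b2 li={q,u} lo={u}
  b3 li={u} lo={u}
  b4 li={u} lo={u}
  b5 li={u} lo={u}
  b6 li=∅ lo=∅
  b7 li=∅ lo=∅

Interfere edges:
  c: {u}
  j: {u}
  q: {u}
  u: {c,j,q}

Chromatic number:
  clique {c,u} ⇒ need ≥ 2
  2-colouring: r0={u}  r1={c,j,q}
  χ = 2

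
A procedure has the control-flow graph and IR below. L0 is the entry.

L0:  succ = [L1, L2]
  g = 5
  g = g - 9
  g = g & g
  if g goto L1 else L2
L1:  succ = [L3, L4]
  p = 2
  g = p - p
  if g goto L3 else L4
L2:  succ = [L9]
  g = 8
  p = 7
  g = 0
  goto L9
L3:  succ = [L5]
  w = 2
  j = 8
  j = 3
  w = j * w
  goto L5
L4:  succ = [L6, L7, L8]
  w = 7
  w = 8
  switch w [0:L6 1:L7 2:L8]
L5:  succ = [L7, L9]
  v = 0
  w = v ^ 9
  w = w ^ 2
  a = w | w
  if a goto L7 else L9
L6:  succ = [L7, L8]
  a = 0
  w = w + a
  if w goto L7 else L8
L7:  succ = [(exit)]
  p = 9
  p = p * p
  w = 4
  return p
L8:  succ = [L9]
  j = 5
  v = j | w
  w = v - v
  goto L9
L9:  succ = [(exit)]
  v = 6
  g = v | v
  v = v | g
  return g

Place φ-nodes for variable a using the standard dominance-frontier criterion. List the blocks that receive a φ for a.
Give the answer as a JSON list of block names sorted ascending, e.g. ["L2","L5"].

Answer: ["L7", "L8", "L9"]

Working:
idom tree: L1←L0 L2←L0 L3←L1 L4←L1 L5←L3 L6←L4 L7←L1 L8←L4 L9←L0
Dom∩ at merges:
  L7: preds {L4,L5,L6}: {L0,L1,L4} ∩ {L0,L1,L3,L5} ∩ {L0,L1,L4,L6} = {L0,L1}; idom=L1
  L8: preds {L4,L6}: {L0,L1,L4} ∩ {L0,L1,L4,L6} = {L0,L1,L4}; idom=L4
  L9: preds {L2,L5,L8}: {L0,L2} ∩ {L0,L1,L3,L5} ∩ {L0,L1,L4,L8} = {L0}; idom=L0

DF walk-up:
  L7←L4: walk L4 to L1
  L7←L5: walk L5→L3 to L1
  L7←L6: walk L6→L4 to L1
  L8←L4: walk · to L4
  L8←L6: walk L6 to L4
  L9←L2: walk L2 to L0
  L9←L5: walk L5→L3→L1 to L0
  L9←L8: walk L8→L4→L1 to L0
  DF(L0)=∅
  DF(L1)={L9}
  DF(L2)={L9}
  DF(L3)={L7,L9}
  DF(L4)={L7,L9}
  DF(L5)={L7,L9}
  DF(L6)={L7,L8}
  DF(L7)=∅
  DF(L8)={L9}
  DF(L9)=∅

φ for a: defs {L5,L6}
  DF⁺ = {L7,L8,L9}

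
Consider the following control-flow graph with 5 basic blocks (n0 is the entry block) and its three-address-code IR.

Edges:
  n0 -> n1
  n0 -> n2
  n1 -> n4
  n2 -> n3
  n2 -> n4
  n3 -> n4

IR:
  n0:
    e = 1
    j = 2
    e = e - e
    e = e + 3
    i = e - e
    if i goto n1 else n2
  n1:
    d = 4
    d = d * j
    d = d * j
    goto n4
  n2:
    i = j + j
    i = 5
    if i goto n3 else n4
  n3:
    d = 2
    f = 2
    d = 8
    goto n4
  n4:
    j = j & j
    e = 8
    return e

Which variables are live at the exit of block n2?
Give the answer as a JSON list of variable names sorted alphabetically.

def/use:
  n0: def={e,i,j} ue=∅
  n1: def={d} ue={j}
  n2: def={i} ue={j}
  n3: def={d,f} ue=∅
  n4: def={e,j} ue={j}

Live sets:
  live n0: ∅→{j}
  live n1: {j}→{j}
  live n2: {j}→{j}
  live n3: {j}→{j}
  live n4: {j}→∅

live-out(n2) = ["j"]

Answer: ["j"]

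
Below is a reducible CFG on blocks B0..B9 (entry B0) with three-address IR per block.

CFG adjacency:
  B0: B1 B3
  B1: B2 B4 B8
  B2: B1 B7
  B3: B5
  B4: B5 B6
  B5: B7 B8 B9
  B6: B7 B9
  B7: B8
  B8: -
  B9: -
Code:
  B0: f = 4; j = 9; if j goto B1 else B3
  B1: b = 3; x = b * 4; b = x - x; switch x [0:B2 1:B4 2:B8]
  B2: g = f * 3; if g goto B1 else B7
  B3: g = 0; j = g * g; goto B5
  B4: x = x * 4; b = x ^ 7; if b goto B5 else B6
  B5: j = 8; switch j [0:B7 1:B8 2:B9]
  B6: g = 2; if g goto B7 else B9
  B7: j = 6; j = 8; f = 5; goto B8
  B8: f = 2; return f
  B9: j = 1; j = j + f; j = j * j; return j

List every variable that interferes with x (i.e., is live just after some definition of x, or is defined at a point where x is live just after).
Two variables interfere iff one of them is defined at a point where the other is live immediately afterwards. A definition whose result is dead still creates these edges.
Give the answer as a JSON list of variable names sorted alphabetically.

Answer: ["b", "f"]

Derivation:
def/use:
  B0: {f,j} / ∅
  B1: {b,x} / ∅
  B2: {g} / {f}
  B3: {g,j} / ∅
  B4: {b,x} / {x}
  B5: {j} / ∅
  B6: {g} / ∅
  B7: {f,j} / ∅
  B8: {f} / ∅
  B9: {j} / {f}

Live sets:
  live B0: ∅→{f}
  live B1: {f}→{f,x}
  live B2: {f}→{f}
  live B3: {f}→{f}
  live B4: {f,x}→{f}
  live B5: {f}→{f}
  live B6: {f}→{f}
  live B7: ∅→∅
  live B8: ∅→∅
  live B9: {f}→∅

Interference:
  b: {f,x}
  f: {b,g,j,x}
  g: {f}
  j: {f}
  x: {b,f}

N(x) = ["b", "f"]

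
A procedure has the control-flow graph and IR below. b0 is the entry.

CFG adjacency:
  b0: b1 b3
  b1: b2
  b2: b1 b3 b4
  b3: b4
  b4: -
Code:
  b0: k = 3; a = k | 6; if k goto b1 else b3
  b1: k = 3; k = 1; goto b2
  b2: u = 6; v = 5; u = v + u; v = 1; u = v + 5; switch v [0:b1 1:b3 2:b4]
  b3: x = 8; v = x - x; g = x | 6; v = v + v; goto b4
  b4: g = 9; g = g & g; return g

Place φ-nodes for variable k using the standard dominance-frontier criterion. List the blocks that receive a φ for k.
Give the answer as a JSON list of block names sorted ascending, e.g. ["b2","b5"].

idom tree: b1←b0 b2←b1 b3←b0 b4←b0
Join-block Dom:
  b1: preds {b0,b2}: {b0} ∩ {b0,b1,b2} = {b0}; idom=b0
  b3: preds {b0,b2}: {b0} ∩ {b0,b1,b2} = {b0}; idom=b0
  b4: preds {b2,b3}: {b0,b1,b2} ∩ {b0,b3} = {b0}; idom=b0

Frontier:
  join b1 pred b0: · stop@b0
  join b1 pred b2: b2→b1 stop@b0
  join b3 pred b0: · stop@b0
  join b3 pred b2: b2→b1 stop@b0
  join b4 pred b2: b2→b1 stop@b0
  join b4 pred b3: b3 stop@b0
  b0: DF=∅
  b1: DF={b1,b3,b4}
  b2: DF={b1,b3,b4}
  b3: DF={b4}
  b4: DF=∅

φ for k: defs {b0,b1}
  DF⁺ = {b1,b3,b4}

Answer: ["b1", "b3", "b4"]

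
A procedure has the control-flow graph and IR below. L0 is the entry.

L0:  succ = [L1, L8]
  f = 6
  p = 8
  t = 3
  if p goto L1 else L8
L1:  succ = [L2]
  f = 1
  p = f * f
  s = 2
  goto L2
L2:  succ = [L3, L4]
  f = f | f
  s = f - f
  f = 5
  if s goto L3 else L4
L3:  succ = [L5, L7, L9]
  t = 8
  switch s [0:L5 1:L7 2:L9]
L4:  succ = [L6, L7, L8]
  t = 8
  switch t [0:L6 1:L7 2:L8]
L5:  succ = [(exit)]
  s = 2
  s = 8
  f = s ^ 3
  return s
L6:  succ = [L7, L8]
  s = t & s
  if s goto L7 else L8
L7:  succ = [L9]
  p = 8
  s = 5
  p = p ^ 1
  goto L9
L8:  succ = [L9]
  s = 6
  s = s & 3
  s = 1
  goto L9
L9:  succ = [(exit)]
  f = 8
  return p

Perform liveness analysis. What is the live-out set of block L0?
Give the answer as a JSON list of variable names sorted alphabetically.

Per-block:
  L0: def={f,p,t} ue=∅
  L1: def={f,p,s} ue=∅
  L2: def={f,s} ue={f}
  L3: def={t} ue={s}
  L4: def={t} ue=∅
  L5: def={f,s} ue=∅
  L6: def={s} ue={s,t}
  L7: def={p,s} ue=∅
  L8: def={s} ue=∅
  L9: def={f} ue={p}

Live sets:
  L0 li=∅ lo={p}
  L1 li=∅ lo={f,p}
  L2 li={f,p} lo={p,s}
  L3 li={p,s} lo={p}
  L4 li={p,s} lo={p,s,t}
  L5 li=∅ lo=∅
  L6 li={p,s,t} lo={p}
  L7 li=∅ lo={p}
  L8 li={p} lo={p}
  L9 li={p} lo=∅

live-out(L0) = ["p"]

Answer: ["p"]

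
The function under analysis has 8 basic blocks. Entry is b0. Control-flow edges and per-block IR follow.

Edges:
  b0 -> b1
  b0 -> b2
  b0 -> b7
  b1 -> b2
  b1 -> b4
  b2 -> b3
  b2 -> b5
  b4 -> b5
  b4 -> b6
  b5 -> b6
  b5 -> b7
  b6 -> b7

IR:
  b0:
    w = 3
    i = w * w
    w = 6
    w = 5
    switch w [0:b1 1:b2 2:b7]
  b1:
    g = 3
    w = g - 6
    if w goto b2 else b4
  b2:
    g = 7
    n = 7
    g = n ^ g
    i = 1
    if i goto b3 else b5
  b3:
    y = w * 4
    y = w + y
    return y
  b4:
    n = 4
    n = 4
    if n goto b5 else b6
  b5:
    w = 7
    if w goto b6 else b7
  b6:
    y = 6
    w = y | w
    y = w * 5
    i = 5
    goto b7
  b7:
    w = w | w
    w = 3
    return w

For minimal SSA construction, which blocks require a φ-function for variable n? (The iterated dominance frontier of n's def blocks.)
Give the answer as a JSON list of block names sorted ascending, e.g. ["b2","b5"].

idom tree: b1←b0 b2←b0 b3←b2 b4←b1 b5←b0 b6←b0 b7←b0
Dom∩ at merges:
  b2: preds {b0,b1}: {b0} ∩ {b0,b1} = {b0}; idom=b0
  b5: preds {b2,b4}: {b0,b2} ∩ {b0,b1,b4} = {b0}; idom=b0
  b6: preds {b4,b5}: {b0,b1,b4} ∩ {b0,b5} = {b0}; idom=b0
  b7: preds {b0,b5,b6}: {b0} ∩ {b0,b5} ∩ {b0,b6} = {b0}; idom=b0

DF walk-up:
  join b2 pred b0: · stop@b0
  join b2 pred b1: b1 stop@b0
  join b5 pred b2: b2 stop@b0
  join b5 pred b4: b4→b1 stop@b0
  join b6 pred b4: b4→b1 stop@b0
  join b6 pred b5: b5 stop@b0
  join b7 pred b0: · stop@b0
  join b7 pred b5: b5 stop@b0
  join b7 pred b6: b6 stop@b0
  DF(b0)=∅
  DF(b1)={b2,b5,b6}
  DF(b2)={b5}
  DF(b3)=∅
  DF(b4)={b5,b6}
  DF(b5)={b6,b7}
  DF(b6)={b7}
  DF(b7)=∅

φ for n: defs {b2,b4}
  DF⁺ = {b5,b6,b7}

Answer: ["b5", "b6", "b7"]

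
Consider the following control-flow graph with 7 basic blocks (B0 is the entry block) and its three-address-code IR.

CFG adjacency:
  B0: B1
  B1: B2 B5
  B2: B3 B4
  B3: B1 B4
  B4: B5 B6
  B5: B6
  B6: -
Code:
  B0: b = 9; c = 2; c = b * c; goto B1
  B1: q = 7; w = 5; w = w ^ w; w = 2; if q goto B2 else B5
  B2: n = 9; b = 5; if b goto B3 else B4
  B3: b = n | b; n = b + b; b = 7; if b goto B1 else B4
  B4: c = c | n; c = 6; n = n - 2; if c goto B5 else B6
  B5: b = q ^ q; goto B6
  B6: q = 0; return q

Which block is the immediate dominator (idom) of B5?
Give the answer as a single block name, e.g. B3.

idom tree: B1←B0 B2←B1 B3←B2 B4←B2 B5←B1 B6←B1
Dom at joins:
  B1: preds {B0,B3}: {B0} ∩ {B0,B1,B2,B3} = {B0}; idom=B0
  B4: preds {B2,B3}: {B0,B1,B2} ∩ {B0,B1,B2,B3} = {B0,B1,B2}; idom=B2
  B5: preds {B1,B4}: {B0,B1} ∩ {B0,B1,B2,B4} = {B0,B1}; idom=B1
  B6: preds {B4,B5}: {B0,B1,B2,B4} ∩ {B0,B1,B5} = {B0,B1}; idom=B1

idom(B5) = B1

Answer: B1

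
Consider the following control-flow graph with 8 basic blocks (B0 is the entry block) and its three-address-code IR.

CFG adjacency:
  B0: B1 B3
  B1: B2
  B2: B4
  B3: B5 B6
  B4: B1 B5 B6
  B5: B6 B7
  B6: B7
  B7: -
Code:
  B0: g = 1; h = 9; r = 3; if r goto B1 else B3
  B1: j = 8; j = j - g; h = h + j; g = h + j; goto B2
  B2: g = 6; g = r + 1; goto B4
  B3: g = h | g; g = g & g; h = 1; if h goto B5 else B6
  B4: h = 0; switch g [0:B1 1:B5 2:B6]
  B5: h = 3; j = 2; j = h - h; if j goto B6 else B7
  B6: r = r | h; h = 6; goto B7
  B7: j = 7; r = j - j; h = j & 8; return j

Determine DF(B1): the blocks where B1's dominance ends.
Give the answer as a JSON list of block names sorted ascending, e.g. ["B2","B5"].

Answer: ["B1", "B5", "B6"]

Derivation:
idom tree: B1←B0 B2←B1 B3←B0 B4←B2 B5←B0 B6←B0 B7←B0
Dom∩ at merges:
  B1: preds {B0,B4}: {B0} ∩ {B0,B1,B2,B4} = {B0}; idom=B0
  B5: preds {B3,B4}: {B0,B3} ∩ {B0,B1,B2,B4} = {B0}; idom=B0
  B6: preds {B3,B4,B5}: {B0,B3} ∩ {B0,B1,B2,B4} ∩ {B0,B5} = {B0}; idom=B0
  B7: preds {B5,B6}: {B0,B5} ∩ {B0,B6} = {B0}; idom=B0

DF derivation:
  B1←B0: walk · to B0
  B1←B4: walk B4→B2→B1 to B0
  B5←B3: walk B3 to B0
  B5←B4: walk B4→B2→B1 to B0
  B6←B3: walk B3 to B0
  B6←B4: walk B4→B2→B1 to B0
  B6←B5: walk B5 to B0
  B7←B5: walk B5 to B0
  B7←B6: walk B6 to B0
  B0: DF=∅
  B1: DF={B1,B5,B6}
  B2: DF={B1,B5,B6}
  B3: DF={B5,B6}
  B4: DF={B1,B5,B6}
  B5: DF={B6,B7}
  B6: DF={B7}
  B7: DF=∅

DF(B1) = ["B1", "B5", "B6"]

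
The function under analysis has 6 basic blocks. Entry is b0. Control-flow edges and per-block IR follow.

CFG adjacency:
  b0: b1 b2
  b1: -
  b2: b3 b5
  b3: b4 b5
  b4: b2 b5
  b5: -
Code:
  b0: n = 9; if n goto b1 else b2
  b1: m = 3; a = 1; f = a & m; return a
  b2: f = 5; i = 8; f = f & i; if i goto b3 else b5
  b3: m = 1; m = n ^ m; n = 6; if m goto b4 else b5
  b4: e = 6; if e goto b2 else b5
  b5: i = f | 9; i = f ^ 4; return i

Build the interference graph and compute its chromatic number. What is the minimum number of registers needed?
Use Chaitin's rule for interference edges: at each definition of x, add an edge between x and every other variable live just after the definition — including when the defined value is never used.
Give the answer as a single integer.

Per-block:
  b0: def={n} ue=∅
  b1: def={a,f,m} ue=∅
  b2: def={f,i} ue=∅
  b3: def={m,n} ue={n}
  b4: def={e} ue=∅
  b5: def={i} ue={f}

Live sets:
  b0 li=∅ lo={n}
  b1 li=∅ lo=∅
  b2 li={n} lo={f,n}
  b3 li={f,n} lo={f,n}
  b4 li={f,n} lo={f,n}
  b5 li={f} lo=∅

Conflict graph:
  a↔{f,m}
  e↔{f,n}
  f↔{a,e,i,m,n}
  i↔{f,n}
  m↔{a,f,n}
  n↔{e,f,i,m}

Registers:
  lower bound: {a,f,m} mutually conflict ⇒ χ ≥ 3
  assign a→r1 e→r2 f→r0 i→r2 m→r2 n→r1 — no edge inside a register ⇒ χ ≤ 3
  χ = 3

Answer: 3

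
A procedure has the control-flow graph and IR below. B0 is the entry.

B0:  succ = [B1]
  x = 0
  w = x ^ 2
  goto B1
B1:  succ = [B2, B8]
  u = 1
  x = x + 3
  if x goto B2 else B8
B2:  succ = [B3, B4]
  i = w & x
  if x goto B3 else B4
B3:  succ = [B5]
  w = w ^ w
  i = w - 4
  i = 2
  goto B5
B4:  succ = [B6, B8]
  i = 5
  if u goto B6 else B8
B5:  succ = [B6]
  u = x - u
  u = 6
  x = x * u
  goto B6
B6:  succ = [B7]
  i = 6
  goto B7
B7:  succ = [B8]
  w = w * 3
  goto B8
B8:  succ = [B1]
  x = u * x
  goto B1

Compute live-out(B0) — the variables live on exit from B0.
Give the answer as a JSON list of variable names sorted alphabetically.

Answer: ["w", "x"]

Derivation:
Per-block:
  B0 def {w,x} use ∅
  B1 def {u,x} use {x}
  B2 def {i} use {w,x}
  B3 def {i,w} use {w}
  B4 def {i} use {u}
  B5 def {u,x} use {u,x}
  B6 def {i} use ∅
  B7 def {w} use {w}
  B8 def {x} use {u,x}

Live sets:
  B0: in=∅ out={w,x}
  B1: in={w,x} out={u,w,x}
  B2: in={u,w,x} out={u,w,x}
  B3: in={u,w,x} out={u,w,x}
  B4: in={u,w,x} out={u,w,x}
  B5: in={u,w,x} out={u,w,x}
  B6: in={u,w,x} out={u,w,x}
  B7: in={u,w,x} out={u,w,x}
  B8: in={u,w,x} out={w,x}

live-out(B0) = ["w", "x"]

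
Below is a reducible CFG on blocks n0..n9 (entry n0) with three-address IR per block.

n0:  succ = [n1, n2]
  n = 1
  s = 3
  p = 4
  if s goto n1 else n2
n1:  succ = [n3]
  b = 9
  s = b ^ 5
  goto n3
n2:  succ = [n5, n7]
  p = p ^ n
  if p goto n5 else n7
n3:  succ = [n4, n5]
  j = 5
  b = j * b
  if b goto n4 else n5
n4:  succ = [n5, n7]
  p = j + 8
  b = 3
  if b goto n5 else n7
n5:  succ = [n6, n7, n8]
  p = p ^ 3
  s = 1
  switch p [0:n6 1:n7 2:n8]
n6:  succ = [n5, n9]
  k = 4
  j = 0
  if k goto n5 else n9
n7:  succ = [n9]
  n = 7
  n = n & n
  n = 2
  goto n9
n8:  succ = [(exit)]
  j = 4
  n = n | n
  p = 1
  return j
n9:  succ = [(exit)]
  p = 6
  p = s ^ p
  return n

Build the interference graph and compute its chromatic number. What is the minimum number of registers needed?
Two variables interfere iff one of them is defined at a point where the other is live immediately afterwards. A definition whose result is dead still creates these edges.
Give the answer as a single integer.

Per-block:
  n0: def={n,p,s} ue=∅
  n1: def={b,s} ue=∅
  n2: def={p} ue={n,p}
  n3: def={b,j} ue={b}
  n4: def={b,p} ue={j}
  n5: def={p,s} ue={p}
  n6: def={j,k} ue=∅
  n7: def={n} ue=∅
  n8: def={j,n,p} ue={n}
  n9: def={p} ue={n,s}

Liveness:
  live n0: ∅→{n,p,s}
  live n1: {n,p}→{b,n,p,s}
  live n2: {n,p,s}→{n,p,s}
  live n3: {b,n,p,s}→{j,n,p,s}
  live n4: {j,n,s}→{n,p,s}
  live n5: {n,p}→{n,p,s}
  live n6: {n,p,s}→{n,p,s}
  live n7: {s}→{n,s}
  live n8: {n}→∅
  live n9: {n,s}→∅

Interference:
  b↔{j,n,p,s}
  j↔{b,k,n,p,s}
  k↔{j,n,p,s}
  n↔{b,j,k,p,s}
  p↔{b,j,k,n,s}
  s↔{b,j,k,n,p}

Registers:
  lower bound: {b,j,n,p,s} mutually conflict ⇒ χ ≥ 5
  5-colouring: R0={j}  R1={n}  R2={p}  R3={s}  R4={b,k}
  χ = 5

Answer: 5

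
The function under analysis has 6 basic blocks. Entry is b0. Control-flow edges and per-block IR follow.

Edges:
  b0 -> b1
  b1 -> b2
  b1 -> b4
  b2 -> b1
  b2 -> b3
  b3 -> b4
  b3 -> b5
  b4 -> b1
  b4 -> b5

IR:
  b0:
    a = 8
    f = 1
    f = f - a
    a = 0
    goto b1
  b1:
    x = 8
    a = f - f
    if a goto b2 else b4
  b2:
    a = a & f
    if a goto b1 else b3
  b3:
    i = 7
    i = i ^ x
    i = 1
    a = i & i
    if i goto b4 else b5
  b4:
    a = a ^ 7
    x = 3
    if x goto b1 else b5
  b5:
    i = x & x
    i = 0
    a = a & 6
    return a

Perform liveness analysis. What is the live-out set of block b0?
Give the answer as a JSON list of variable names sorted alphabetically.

Answer: ["f"]

Derivation:
Block summaries:
  b0 def {a,f} use ∅
  b1 def {a,x} use {f}
  b2 def {a} use {a,f}
  b3 def {a,i} use {x}
  b4 def {a,x} use {a}
  b5 def {a,i} use {a,x}

Backward fixpoint:
  b0: in=∅ out={f}
  b1: in={f} out={a,f,x}
  b2: in={a,f,x} out={f,x}
  b3: in={f,x} out={a,f,x}
  b4: in={a,f} out={a,f,x}
  b5: in={a,x} out=∅

live-out(b0) = ["f"]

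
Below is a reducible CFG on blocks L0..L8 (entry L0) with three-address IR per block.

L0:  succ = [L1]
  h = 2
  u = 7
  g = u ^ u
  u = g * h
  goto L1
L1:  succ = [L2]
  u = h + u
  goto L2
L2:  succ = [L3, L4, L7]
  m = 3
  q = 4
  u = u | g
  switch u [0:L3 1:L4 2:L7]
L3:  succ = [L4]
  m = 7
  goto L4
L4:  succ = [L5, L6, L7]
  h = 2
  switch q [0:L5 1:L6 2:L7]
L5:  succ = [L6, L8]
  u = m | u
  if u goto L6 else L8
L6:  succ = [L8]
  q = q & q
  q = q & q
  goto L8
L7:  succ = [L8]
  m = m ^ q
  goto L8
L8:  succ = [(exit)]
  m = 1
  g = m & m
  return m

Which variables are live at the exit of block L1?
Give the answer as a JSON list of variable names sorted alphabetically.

Block summaries:
  L0 def {g,h,u} use ∅
  L1 def {u} use {h,u}
  L2 def {m,q,u} use {g,u}
  L3 def {m} use ∅
  L4 def {h} use {q}
  L5 def {u} use {m,u}
  L6 def {q} use {q}
  L7 def {m} use {m,q}
  L8 def {g,m} use ∅

Backward fixpoint:
  L0: in=∅ out={g,h,u}
  L1: in={g,h,u} out={g,u}
  L2: in={g,u} out={m,q,u}
  L3: in={q,u} out={m,q,u}
  L4: in={m,q,u} out={m,q,u}
  L5: in={m,q,u} out={q}
  L6: in={q} out=∅
  L7: in={m,q} out=∅
  L8: in=∅ out=∅

live-out(L1) = ["g", "u"]

Answer: ["g", "u"]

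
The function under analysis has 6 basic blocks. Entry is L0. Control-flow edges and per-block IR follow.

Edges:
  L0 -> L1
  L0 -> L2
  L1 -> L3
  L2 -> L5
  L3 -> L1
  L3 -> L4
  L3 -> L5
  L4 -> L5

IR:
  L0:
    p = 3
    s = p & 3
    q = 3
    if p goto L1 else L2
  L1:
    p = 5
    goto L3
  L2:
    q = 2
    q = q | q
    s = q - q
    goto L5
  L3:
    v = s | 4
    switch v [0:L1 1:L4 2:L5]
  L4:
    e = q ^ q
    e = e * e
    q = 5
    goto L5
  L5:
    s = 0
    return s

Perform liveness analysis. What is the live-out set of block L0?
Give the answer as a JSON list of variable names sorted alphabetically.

Per-block:
  L0: {p,q,s} / ∅
  L1: {p} / ∅
  L2: {q,s} / ∅
  L3: {v} / {s}
  L4: {e,q} / {q}
  L5: {s} / ∅

Backward fixpoint:
  live L0: ∅→{q,s}
  live L1: {q,s}→{q,s}
  live L2: ∅→∅
  live L3: {q,s}→{q,s}
  live L4: {q}→∅
  live L5: ∅→∅

live-out(L0) = ["q", "s"]

Answer: ["q", "s"]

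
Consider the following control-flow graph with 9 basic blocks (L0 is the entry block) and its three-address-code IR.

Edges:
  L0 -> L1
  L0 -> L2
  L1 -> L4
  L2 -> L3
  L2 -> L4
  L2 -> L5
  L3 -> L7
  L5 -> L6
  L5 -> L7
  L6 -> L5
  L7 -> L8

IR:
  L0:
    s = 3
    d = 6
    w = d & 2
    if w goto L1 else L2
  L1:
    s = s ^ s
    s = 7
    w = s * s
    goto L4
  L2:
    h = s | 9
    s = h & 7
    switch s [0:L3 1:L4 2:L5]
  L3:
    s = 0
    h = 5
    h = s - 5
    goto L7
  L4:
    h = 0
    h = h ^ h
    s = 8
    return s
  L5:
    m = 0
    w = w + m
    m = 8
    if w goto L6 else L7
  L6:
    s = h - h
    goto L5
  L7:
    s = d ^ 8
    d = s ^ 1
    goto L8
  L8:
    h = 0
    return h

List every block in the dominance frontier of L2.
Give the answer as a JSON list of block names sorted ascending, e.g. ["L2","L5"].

Answer: ["L4"]

Derivation:
idom tree: L1←L0 L2←L0 L3←L2 L4←L0 L5←L2 L6←L5 L7←L2 L8←L7
Dom at joins:
  L4: preds {L1,L2}: {L0,L1} ∩ {L0,L2} = {L0}; idom=L0
  L5: preds {L2,L6}: {L0,L2} ∩ {L0,L2,L5,L6} = {L0,L2}; idom=L2
  L7: preds {L3,L5}: {L0,L2,L3} ∩ {L0,L2,L5} = {L0,L2}; idom=L2

Frontier:
  L4←L1: walk L1 to L0
  L4←L2: walk L2 to L0
  L5←L2: walk · to L2
  L5←L6: walk L6→L5 to L2
  L7←L3: walk L3 to L2
  L7←L5: walk L5 to L2
  L0: DF=∅
  L1: DF={L4}
  L2: DF={L4}
  L3: DF={L7}
  L4: DF=∅
  L5: DF={L5,L7}
  L6: DF={L5}
  L7: DF=∅
  L8: DF=∅

DF(L2) = ["L4"]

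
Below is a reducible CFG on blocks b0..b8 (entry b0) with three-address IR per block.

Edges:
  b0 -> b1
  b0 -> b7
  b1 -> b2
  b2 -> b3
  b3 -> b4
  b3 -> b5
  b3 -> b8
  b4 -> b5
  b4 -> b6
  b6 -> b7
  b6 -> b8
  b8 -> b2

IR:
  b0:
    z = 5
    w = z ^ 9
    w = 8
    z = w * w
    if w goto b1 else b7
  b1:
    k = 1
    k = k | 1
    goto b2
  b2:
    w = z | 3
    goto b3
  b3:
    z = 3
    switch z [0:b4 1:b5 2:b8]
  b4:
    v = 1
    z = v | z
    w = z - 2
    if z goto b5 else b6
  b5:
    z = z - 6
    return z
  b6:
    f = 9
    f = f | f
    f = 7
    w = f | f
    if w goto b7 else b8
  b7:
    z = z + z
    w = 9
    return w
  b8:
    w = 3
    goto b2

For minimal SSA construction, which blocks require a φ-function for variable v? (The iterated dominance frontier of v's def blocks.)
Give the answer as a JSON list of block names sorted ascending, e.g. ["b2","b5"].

Answer: ["b2", "b5", "b7", "b8"]

Working:
idom tree: b1←b0 b2←b1 b3←b2 b4←b3 b5←b3 b6←b4 b7←b0 b8←b3
Dom at joins:
  b2: preds {b1,b8}: {b0,b1} ∩ {b0,b1,b2,b3,b8} = {b0,b1}; idom=b1
  b5: preds {b3,b4}: {b0,b1,b2,b3} ∩ {b0,b1,b2,b3,b4} = {b0,b1,b2,b3}; idom=b3
  b7: preds {b0,b6}: {b0} ∩ {b0,b1,b2,b3,b4,b6} = {b0}; idom=b0
  b8: preds {b3,b6}: {b0,b1,b2,b3} ∩ {b0,b1,b2,b3,b4,b6} = {b0,b1,b2,b3}; idom=b3

DF walk-up:
  b2←b1: walk · to b1
  b2←b8: walk b8→b3→b2 to b1
  b5←b3: walk · to b3
  b5←b4: walk b4 to b3
  b7←b0: walk · to b0
  b7←b6: walk b6→b4→b3→b2→b1 to b0
  b8←b3: walk · to b3
  b8←b6: walk b6→b4 to b3
  b0 → ∅
  b1 → {b7}
  b2 → {b2,b7}
  b3 → {b2,b7}
  b4 → {b5,b7,b8}
  b5 → ∅
  b6 → {b7,b8}
  b7 → ∅
  b8 → {b2}

φ for v: defs {b4}
  DF⁺ = {b2,b5,b7,b8}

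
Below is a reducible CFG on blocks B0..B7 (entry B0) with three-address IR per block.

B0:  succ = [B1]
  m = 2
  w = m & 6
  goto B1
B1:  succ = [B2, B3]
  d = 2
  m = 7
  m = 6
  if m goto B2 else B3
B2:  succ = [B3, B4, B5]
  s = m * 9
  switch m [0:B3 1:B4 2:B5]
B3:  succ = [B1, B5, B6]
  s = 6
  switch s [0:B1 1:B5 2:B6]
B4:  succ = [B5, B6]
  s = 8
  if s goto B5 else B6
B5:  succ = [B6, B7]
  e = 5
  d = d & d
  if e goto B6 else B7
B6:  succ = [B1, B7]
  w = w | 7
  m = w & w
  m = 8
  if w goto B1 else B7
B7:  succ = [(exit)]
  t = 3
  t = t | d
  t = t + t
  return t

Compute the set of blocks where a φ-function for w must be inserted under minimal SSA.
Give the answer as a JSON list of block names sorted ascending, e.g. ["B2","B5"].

Answer: ["B1", "B7"]

Working:
idom tree: B1←B0 B2←B1 B3←B1 B4←B2 B5←B1 B6←B1 B7←B1
Dom at joins:
  B1: preds {B0,B3,B6}: {B0} ∩ {B0,B1,B3} ∩ {B0,B1,B6} = {B0}; idom=B0
  B3: preds {B1,B2}: {B0,B1} ∩ {B0,B1,B2} = {B0,B1}; idom=B1
  B5: preds {B2,B3,B4}: {B0,B1,B2} ∩ {B0,B1,B3} ∩ {B0,B1,B2,B4} = {B0,B1}; idom=B1
  B6: preds {B3,B4,B5}: {B0,B1,B3} ∩ {B0,B1,B2,B4} ∩ {B0,B1,B5} = {B0,B1}; idom=B1
  B7: preds {B5,B6}: {B0,B1,B5} ∩ {B0,B1,B6} = {B0,B1}; idom=B1

DF walk-up:
  B1←B0: walk · to B0
  B1←B3: walk B3→B1 to B0
  B1←B6: walk B6→B1 to B0
  B3←B1: walk · to B1
  B3←B2: walk B2 to B1
  B5←B2: walk B2 to B1
  B5←B3: walk B3 to B1
  B5←B4: walk B4→B2 to B1
  B6←B3: walk B3 to B1
  B6←B4: walk B4→B2 to B1
  B6←B5: walk B5 to B1
  B7←B5: walk B5 to B1
  B7←B6: walk B6 to B1
  B0 → ∅
  B1 → {B1}
  B2 → {B3,B5,B6}
  B3 → {B1,B5,B6}
  B4 → {B5,B6}
  B5 → {B6,B7}
  B6 → {B1,B7}
  B7 → ∅

φ for w: defs {B0,B6}
  DF⁺ = {B1,B7}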